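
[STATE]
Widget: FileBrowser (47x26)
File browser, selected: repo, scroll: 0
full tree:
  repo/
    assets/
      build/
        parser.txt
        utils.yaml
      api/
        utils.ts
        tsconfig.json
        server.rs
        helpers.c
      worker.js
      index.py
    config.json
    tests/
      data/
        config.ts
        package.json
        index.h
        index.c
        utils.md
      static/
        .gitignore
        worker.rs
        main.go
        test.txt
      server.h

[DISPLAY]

> [-] repo/                                    
    [+] assets/                                
    config.json                                
    [+] tests/                                 
                                               
                                               
                                               
                                               
                                               
                                               
                                               
                                               
                                               
                                               
                                               
                                               
                                               
                                               
                                               
                                               
                                               
                                               
                                               
                                               
                                               
                                               


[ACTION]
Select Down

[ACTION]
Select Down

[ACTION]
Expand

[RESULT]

  [-] repo/                                    
    [+] assets/                                
  > config.json                                
    [+] tests/                                 
                                               
                                               
                                               
                                               
                                               
                                               
                                               
                                               
                                               
                                               
                                               
                                               
                                               
                                               
                                               
                                               
                                               
                                               
                                               
                                               
                                               
                                               


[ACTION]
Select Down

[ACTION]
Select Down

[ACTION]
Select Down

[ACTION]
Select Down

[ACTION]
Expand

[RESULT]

  [-] repo/                                    
    [+] assets/                                
    config.json                                
  > [-] tests/                                 
      [+] data/                                
      [+] static/                              
      server.h                                 
                                               
                                               
                                               
                                               
                                               
                                               
                                               
                                               
                                               
                                               
                                               
                                               
                                               
                                               
                                               
                                               
                                               
                                               
                                               


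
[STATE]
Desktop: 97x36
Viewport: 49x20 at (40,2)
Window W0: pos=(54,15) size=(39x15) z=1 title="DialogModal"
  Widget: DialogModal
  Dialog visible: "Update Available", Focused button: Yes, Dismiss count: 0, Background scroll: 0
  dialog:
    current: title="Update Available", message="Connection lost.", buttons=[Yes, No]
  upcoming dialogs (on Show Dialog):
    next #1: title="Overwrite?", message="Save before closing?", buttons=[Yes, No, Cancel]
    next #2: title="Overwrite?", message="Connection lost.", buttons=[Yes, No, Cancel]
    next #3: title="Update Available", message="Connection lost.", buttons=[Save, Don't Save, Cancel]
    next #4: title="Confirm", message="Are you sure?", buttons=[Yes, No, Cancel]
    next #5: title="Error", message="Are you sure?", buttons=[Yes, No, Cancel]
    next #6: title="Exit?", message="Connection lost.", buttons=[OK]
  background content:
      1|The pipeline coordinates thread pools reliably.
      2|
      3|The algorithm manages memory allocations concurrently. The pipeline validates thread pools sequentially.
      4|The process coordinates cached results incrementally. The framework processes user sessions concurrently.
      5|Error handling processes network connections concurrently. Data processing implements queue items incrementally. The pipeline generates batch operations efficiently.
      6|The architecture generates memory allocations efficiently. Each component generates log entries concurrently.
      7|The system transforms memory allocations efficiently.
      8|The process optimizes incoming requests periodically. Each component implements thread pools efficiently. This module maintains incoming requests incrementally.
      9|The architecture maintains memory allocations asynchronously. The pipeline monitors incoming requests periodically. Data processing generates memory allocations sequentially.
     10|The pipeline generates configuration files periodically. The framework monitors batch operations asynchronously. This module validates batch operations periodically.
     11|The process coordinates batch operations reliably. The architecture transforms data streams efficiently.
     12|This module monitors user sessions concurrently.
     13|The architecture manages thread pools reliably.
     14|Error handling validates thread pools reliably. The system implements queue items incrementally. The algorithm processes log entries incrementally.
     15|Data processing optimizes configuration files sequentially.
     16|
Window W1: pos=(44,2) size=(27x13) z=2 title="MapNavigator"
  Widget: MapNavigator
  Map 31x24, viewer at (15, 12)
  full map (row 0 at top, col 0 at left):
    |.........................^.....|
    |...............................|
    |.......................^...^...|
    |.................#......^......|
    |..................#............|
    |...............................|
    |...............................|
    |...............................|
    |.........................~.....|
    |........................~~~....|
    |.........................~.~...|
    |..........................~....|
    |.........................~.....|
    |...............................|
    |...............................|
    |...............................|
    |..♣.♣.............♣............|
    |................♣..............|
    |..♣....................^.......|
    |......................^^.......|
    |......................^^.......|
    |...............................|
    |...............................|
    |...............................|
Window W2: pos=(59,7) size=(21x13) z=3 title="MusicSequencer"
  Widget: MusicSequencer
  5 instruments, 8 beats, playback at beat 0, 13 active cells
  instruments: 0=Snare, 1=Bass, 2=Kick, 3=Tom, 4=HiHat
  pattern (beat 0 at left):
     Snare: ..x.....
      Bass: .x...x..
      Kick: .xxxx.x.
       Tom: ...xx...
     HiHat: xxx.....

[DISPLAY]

    ┏━━━━━━━━━━━━━━━━━━━━━━━━━┓                  
    ┃ MapNavigator            ┃                  
    ┠─────────────────────────┨                  
    ┃......................~..┃                  
    ┃.....................~~~.┃                  
    ┃..............┏━━━━━━━━━━━━━━━━━━━┓         
    ┃..............┃ MusicSequencer    ┃         
    ┃............@.┠───────────────────┨         
    ┃..............┃      ▼1234567     ┃         
    ┃..............┃ Snare··█·····     ┃         
    ┃..............┃  Bass·█···█··     ┃         
    ┃.♣............┃  Kick·████·█·     ┃         
    ┗━━━━━━━━━━━━━━┃   Tom···██···     ┃         
              ┏━━━━┃ HiHat███·····     ┃━━━━━━━━━
              ┃ Dia┃                   ┃         
              ┠────┃                   ┃─────────
              ┃The ┃                   ┃thread po
              ┃    ┗━━━━━━━━━━━━━━━━━━━┛         
              ┃The algorithm manages memory alloc
              ┃The proc┌──────────────────┐ed res


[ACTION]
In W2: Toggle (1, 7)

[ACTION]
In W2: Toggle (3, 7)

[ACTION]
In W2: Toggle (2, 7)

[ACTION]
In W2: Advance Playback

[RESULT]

    ┏━━━━━━━━━━━━━━━━━━━━━━━━━┓                  
    ┃ MapNavigator            ┃                  
    ┠─────────────────────────┨                  
    ┃......................~..┃                  
    ┃.....................~~~.┃                  
    ┃..............┏━━━━━━━━━━━━━━━━━━━┓         
    ┃..............┃ MusicSequencer    ┃         
    ┃............@.┠───────────────────┨         
    ┃..............┃      0▼234567     ┃         
    ┃..............┃ Snare··█·····     ┃         
    ┃..............┃  Bass·█···█·█     ┃         
    ┃.♣............┃  Kick·████·██     ┃         
    ┗━━━━━━━━━━━━━━┃   Tom···██··█     ┃         
              ┏━━━━┃ HiHat███·····     ┃━━━━━━━━━
              ┃ Dia┃                   ┃         
              ┠────┃                   ┃─────────
              ┃The ┃                   ┃thread po
              ┃    ┗━━━━━━━━━━━━━━━━━━━┛         
              ┃The algorithm manages memory alloc
              ┃The proc┌──────────────────┐ed res


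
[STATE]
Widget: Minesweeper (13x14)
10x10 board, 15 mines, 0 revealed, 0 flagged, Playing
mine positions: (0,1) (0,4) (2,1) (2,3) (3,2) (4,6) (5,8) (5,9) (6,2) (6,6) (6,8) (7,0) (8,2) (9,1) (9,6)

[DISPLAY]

■■■■■■■■■■   
■■■■■■■■■■   
■■■■■■■■■■   
■■■■■■■■■■   
■■■■■■■■■■   
■■■■■■■■■■   
■■■■■■■■■■   
■■■■■■■■■■   
■■■■■■■■■■   
■■■■■■■■■■   
             
             
             
             


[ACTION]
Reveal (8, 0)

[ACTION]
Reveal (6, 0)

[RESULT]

■■■■■■■■■■   
■■■■■■■■■■   
■■■■■■■■■■   
■■■■■■■■■■   
■■■■■■■■■■   
■■■■■■■■■■   
1■■■■■■■■■   
■■■■■■■■■■   
2■■■■■■■■■   
■■■■■■■■■■   
             
             
             
             


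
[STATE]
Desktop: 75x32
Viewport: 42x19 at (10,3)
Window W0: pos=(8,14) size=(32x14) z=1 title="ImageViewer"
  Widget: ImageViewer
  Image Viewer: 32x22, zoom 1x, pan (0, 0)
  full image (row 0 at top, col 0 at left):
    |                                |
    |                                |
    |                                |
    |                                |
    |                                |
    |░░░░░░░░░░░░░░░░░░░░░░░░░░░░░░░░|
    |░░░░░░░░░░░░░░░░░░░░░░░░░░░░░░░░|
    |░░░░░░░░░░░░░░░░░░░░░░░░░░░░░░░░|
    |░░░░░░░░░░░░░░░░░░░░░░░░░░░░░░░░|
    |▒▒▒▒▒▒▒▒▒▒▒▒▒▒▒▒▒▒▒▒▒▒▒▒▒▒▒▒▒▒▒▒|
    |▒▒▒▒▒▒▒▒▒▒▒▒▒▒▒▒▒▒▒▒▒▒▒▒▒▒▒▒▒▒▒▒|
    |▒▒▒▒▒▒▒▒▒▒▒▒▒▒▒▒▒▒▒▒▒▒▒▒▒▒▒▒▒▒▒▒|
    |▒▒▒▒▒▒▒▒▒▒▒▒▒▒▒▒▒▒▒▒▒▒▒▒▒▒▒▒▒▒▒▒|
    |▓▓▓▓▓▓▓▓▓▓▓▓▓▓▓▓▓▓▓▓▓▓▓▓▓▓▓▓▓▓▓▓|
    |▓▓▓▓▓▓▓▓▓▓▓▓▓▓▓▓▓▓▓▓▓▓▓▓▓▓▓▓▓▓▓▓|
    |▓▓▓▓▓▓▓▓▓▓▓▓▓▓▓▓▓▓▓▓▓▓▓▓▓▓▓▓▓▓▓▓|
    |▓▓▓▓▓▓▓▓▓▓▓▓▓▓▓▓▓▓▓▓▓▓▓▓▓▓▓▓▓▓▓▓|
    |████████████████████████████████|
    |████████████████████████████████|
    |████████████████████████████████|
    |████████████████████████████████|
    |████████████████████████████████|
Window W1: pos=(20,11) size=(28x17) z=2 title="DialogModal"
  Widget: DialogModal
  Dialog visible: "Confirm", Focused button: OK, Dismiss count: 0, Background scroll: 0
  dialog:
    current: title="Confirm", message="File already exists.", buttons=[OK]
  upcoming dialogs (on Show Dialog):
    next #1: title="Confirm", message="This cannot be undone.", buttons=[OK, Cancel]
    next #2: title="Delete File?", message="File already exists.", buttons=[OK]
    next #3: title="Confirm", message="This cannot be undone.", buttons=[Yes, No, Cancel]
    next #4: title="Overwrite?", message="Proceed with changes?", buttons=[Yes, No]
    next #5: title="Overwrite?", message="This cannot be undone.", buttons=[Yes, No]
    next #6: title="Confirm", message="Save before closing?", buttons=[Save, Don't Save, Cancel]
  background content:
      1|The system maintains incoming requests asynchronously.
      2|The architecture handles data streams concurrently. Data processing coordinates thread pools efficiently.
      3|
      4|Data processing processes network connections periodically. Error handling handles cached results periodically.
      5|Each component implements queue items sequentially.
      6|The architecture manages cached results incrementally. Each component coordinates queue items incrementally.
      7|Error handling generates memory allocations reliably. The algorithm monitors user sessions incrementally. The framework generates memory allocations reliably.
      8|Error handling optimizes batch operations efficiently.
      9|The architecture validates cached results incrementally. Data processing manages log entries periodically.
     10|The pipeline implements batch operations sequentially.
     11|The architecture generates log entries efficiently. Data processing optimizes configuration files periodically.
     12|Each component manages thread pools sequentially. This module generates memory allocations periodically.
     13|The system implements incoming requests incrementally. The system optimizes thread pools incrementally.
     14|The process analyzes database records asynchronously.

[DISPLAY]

                                          
                                          
                                          
                                          
                                          
                                          
                                          
                                          
          ┏━━━━━━━━━━━━━━━━━━━━━━━━━━┓    
          ┃ DialogModal              ┃    
          ┠──────────────────────────┨    
━━━━━━━━━━┃The system maintains incom┃    
ImageViewe┃The architecture handles d┃    
──────────┃                          ┃    
          ┃Data processing processes ┃    
          ┃Ea┌────────────────────┐s ┃    
          ┃Th│      Confirm       │ c┃    
          ┃Er│File already exists.│ m┃    
          ┃Er│        [OK]        │ b┃    


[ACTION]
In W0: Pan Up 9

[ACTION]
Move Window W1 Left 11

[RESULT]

                                          
                                          
                                          
                                          
                                          
                                          
                                          
                                          
━━━━━━━━━━━━━━━━━━━━━━━━━━┓               
 DialogModal              ┃               
──────────────────────────┨               
The system maintains incom┃━━┓            
The architecture handles d┃  ┃            
                          ┃──┨            
Data processing processes ┃  ┃            
Ea┌────────────────────┐s ┃  ┃            
Th│      Confirm       │ c┃  ┃            
Er│File already exists.│ m┃  ┃            
Er│        [OK]        │ b┃  ┃            


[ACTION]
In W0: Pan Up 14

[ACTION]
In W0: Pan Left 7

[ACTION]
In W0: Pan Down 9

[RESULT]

                                          
                                          
                                          
                                          
                                          
                                          
                                          
                                          
━━━━━━━━━━━━━━━━━━━━━━━━━━┓               
 DialogModal              ┃               
──────────────────────────┨               
The system maintains incom┃━━┓            
The architecture handles d┃  ┃            
                          ┃──┨            
Data processing processes ┃▒▒┃            
Ea┌────────────────────┐s ┃▒▒┃            
Th│      Confirm       │ c┃▒▒┃            
Er│File already exists.│ m┃▒▒┃            
Er│        [OK]        │ b┃▓▓┃            


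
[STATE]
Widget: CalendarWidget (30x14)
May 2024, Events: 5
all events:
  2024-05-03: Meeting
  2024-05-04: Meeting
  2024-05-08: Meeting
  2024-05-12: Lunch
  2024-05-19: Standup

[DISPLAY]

           May 2024           
Mo Tu We Th Fr Sa Su          
       1  2  3*  4*  5        
 6  7  8*  9 10 11 12*        
13 14 15 16 17 18 19*         
20 21 22 23 24 25 26          
27 28 29 30 31                
                              
                              
                              
                              
                              
                              
                              


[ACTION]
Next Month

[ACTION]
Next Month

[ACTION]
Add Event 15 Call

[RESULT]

          July 2024           
Mo Tu We Th Fr Sa Su          
 1  2  3  4  5  6  7          
 8  9 10 11 12 13 14          
15* 16 17 18 19 20 21         
22 23 24 25 26 27 28          
29 30 31                      
                              
                              
                              
                              
                              
                              
                              


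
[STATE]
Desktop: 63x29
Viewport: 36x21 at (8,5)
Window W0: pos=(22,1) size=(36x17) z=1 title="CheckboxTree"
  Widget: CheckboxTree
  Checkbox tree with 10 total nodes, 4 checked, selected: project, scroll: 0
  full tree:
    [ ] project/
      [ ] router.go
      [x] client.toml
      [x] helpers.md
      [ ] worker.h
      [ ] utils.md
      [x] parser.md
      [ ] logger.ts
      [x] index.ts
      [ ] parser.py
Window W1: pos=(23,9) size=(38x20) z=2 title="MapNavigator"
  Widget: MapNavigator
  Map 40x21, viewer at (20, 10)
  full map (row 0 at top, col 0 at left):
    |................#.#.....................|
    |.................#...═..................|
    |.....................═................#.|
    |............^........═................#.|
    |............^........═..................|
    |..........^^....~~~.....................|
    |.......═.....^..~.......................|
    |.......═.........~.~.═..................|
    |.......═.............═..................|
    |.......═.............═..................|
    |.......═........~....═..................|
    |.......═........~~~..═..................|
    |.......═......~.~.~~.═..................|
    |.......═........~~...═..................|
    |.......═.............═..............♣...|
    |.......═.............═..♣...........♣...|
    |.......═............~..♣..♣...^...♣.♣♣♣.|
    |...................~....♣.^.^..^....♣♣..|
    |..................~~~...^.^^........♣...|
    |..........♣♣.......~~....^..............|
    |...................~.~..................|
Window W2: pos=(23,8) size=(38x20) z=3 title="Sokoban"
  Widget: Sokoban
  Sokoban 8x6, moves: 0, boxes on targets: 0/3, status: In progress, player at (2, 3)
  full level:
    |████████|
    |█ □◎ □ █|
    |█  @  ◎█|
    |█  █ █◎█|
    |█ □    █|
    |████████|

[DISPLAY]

              ┃   [ ] router.go     
              ┃   [x] client.toml   
              ┃   [x] helpers.md    
              ┃┏━━━━━━━━━━━━━━━━━━━━
              ┃┃ Sokoban            
              ┃┠────────────────────
              ┃┃████████            
              ┃┃█ □◎ □ █            
              ┃┃█  @  ◎█            
              ┃┃█  █ █◎█            
              ┃┃█ □    █            
              ┃┃████████            
              ┗┃Moves: 0  0/3       
               ┃                    
               ┃                    
               ┃                    
               ┃                    
               ┃                    
               ┃                    
               ┃                    
               ┃                    


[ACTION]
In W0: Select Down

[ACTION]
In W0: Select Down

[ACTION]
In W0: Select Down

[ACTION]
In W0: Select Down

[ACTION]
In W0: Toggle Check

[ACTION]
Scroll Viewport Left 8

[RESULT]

                      ┃   [ ] router
                      ┃   [x] client
                      ┃   [x] helper
                      ┃┏━━━━━━━━━━━━
                      ┃┃ Sokoban    
                      ┃┠────────────
                      ┃┃████████    
                      ┃┃█ □◎ □ █    
                      ┃┃█  @  ◎█    
                      ┃┃█  █ █◎█    
                      ┃┃█ □    █    
                      ┃┃████████    
                      ┗┃Moves: 0  0/
                       ┃            
                       ┃            
                       ┃            
                       ┃            
                       ┃            
                       ┃            
                       ┃            
                       ┃            


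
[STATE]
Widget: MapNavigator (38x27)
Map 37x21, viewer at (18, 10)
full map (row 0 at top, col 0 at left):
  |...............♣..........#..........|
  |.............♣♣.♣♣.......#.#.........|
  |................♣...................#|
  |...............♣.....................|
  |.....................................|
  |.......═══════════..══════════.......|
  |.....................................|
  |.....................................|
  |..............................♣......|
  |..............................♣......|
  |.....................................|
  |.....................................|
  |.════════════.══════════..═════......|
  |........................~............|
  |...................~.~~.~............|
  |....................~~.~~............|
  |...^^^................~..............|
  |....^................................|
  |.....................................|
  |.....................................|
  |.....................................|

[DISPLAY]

                                      
                                      
                                      
 ...............♣..........#..........
 .............♣♣.♣♣.......#.#.........
 ................♣...................#
 ...............♣.....................
 .....................................
 .......═══════════..══════════.......
 .....................................
 .....................................
 ..............................♣......
 ..............................♣......
 ..................@..................
 .....................................
 .════════════.══════════..═════......
 ........................~............
 ...................~.~~.~............
 ....................~~.~~............
 ...^^^................~..............
 ....^................................
 .....................................
 .....................................
 .....................................
                                      
                                      
                                      


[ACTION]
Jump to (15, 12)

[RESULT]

                                      
    ...............♣..........#.......
    .............♣♣.♣♣.......#.#......
    ................♣.................
    ...............♣..................
    ..................................
    .......═══════════..══════════....
    ..................................
    ..................................
    ..............................♣...
    ..............................♣...
    ..................................
    ..................................
    .════════════.═@════════..═════...
    ........................~.........
    ...................~.~~.~.........
    ....................~~.~~.........
    ...^^^................~...........
    ....^.............................
    ..................................
    ..................................
    ..................................
                                      
                                      
                                      
                                      
                                      


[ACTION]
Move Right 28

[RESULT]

                                      
.........#..........                  
♣.......#.#.........                  
...................#                  
....................                  
....................                  
═..══════════.......                  
....................                  
....................                  
.............♣......                  
.............♣......                  
....................                  
....................                  
═══════..═════.....@                  
.......~............                  
..~.~~.~............                  
...~~.~~............                  
.....~..............                  
....................                  
....................                  
....................                  
....................                  
                                      
                                      
                                      
                                      
                                      


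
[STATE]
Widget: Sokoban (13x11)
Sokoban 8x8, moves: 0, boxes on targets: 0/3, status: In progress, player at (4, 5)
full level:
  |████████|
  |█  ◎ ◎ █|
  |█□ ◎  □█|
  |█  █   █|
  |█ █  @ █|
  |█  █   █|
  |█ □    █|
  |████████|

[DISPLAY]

████████     
█  ◎ ◎ █     
█□ ◎  □█     
█  █   █     
█ █  @ █     
█  █   █     
█ □    █     
████████     
Moves: 0  0/3
             
             


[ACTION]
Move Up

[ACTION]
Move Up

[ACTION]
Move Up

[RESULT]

████████     
█  ◎ + █     
█□ ◎  □█     
█  █   █     
█ █    █     
█  █   █     
█ □    █     
████████     
Moves: 3  0/3
             
             


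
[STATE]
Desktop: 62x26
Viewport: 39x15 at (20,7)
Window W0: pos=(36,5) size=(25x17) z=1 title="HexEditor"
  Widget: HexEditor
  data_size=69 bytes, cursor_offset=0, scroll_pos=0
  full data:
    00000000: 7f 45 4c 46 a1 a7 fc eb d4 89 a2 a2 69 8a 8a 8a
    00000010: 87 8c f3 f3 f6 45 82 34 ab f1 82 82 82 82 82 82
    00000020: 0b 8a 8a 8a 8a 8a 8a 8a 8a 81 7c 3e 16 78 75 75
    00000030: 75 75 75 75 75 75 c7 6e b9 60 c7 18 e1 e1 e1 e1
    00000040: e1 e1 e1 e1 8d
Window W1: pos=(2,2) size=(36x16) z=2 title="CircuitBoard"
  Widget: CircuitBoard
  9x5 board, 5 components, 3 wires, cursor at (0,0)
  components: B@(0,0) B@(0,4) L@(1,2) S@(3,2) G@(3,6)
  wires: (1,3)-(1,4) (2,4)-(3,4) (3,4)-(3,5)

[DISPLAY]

                 ┃─────────────────────
 ─ ·             ┃0000000  7F 45 4c 46 
                 ┃0000010  87 8c f3 f3 
   ·             ┃0000020  0b 8a 8a 8a 
   │             ┃0000030  75 75 75 75 
   · ─ ·   G     ┃0000040  e1 e1 e1 e1 
                 ┃                     
                 ┃                     
                 ┃                     
                 ┃                     
━━━━━━━━━━━━━━━━━┛                     
                ┃                      
                ┃                      
                ┃                      
                ┗━━━━━━━━━━━━━━━━━━━━━━


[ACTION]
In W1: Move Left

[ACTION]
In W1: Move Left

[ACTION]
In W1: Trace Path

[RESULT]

                 ┃─────────────────────
 ─ ·             ┃0000000  7F 45 4c 46 
                 ┃0000010  87 8c f3 f3 
   ·             ┃0000020  0b 8a 8a 8a 
   │             ┃0000030  75 75 75 75 
   · ─ ·   G     ┃0000040  e1 e1 e1 e1 
                 ┃                     
                 ┃                     
ace: B (1 nodes) ┃                     
                 ┃                     
━━━━━━━━━━━━━━━━━┛                     
                ┃                      
                ┃                      
                ┃                      
                ┗━━━━━━━━━━━━━━━━━━━━━━


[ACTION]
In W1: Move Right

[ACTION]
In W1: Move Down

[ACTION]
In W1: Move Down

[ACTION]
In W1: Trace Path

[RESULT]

                 ┃─────────────────────
 ─ ·             ┃0000000  7F 45 4c 46 
                 ┃0000010  87 8c f3 f3 
   ·             ┃0000020  0b 8a 8a 8a 
   │             ┃0000030  75 75 75 75 
   · ─ ·   G     ┃0000040  e1 e1 e1 e1 
                 ┃                     
                 ┃                     
ace: No connectio┃                     
                 ┃                     
━━━━━━━━━━━━━━━━━┛                     
                ┃                      
                ┃                      
                ┃                      
                ┗━━━━━━━━━━━━━━━━━━━━━━


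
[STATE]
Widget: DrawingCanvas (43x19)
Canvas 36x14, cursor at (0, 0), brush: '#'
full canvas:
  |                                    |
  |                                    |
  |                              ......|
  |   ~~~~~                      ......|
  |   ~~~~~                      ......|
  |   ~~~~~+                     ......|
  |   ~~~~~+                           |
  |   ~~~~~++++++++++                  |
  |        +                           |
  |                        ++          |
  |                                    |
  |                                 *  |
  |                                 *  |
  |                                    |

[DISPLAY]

+                                          
                                           
                              ......       
   ~~~~~                      ......       
   ~~~~~                      ......       
   ~~~~~+                     ......       
   ~~~~~+                                  
   ~~~~~++++++++++                         
        +                                  
                        ++                 
                                           
                                 *         
                                 *         
                                           
                                           
                                           
                                           
                                           
                                           


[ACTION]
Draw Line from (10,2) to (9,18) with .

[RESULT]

+                                          
                                           
                              ......       
   ~~~~~                      ......       
   ~~~~~                      ......       
   ~~~~~+                     ......       
   ~~~~~+                                  
   ~~~~~++++++++++                         
        +                                  
           ........     ++                 
  .........                                
                                 *         
                                 *         
                                           
                                           
                                           
                                           
                                           
                                           


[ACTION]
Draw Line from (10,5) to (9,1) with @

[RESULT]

+                                          
                                           
                              ......       
   ~~~~~                      ......       
   ~~~~~                      ......       
   ~~~~~+                     ......       
   ~~~~~+                                  
   ~~~~~++++++++++                         
        +                                  
 @@        ........     ++                 
  .@@@.....                                
                                 *         
                                 *         
                                           
                                           
                                           
                                           
                                           
                                           


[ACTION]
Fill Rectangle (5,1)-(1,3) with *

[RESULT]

+                                          
 ***                                       
 ***                          ......       
 ***~~~~                      ......       
 ***~~~~                      ......       
 ***~~~~+                     ......       
   ~~~~~+                                  
   ~~~~~++++++++++                         
        +                                  
 @@        ........     ++                 
  .@@@.....                                
                                 *         
                                 *         
                                           
                                           
                                           
                                           
                                           
                                           


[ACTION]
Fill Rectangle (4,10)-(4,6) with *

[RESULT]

+                                          
 ***                                       
 ***                          ......       
 ***~~~~                      ......       
 ***~~*****                   ......       
 ***~~~~+                     ......       
   ~~~~~+                                  
   ~~~~~++++++++++                         
        +                                  
 @@        ........     ++                 
  .@@@.....                                
                                 *         
                                 *         
                                           
                                           
                                           
                                           
                                           
                                           


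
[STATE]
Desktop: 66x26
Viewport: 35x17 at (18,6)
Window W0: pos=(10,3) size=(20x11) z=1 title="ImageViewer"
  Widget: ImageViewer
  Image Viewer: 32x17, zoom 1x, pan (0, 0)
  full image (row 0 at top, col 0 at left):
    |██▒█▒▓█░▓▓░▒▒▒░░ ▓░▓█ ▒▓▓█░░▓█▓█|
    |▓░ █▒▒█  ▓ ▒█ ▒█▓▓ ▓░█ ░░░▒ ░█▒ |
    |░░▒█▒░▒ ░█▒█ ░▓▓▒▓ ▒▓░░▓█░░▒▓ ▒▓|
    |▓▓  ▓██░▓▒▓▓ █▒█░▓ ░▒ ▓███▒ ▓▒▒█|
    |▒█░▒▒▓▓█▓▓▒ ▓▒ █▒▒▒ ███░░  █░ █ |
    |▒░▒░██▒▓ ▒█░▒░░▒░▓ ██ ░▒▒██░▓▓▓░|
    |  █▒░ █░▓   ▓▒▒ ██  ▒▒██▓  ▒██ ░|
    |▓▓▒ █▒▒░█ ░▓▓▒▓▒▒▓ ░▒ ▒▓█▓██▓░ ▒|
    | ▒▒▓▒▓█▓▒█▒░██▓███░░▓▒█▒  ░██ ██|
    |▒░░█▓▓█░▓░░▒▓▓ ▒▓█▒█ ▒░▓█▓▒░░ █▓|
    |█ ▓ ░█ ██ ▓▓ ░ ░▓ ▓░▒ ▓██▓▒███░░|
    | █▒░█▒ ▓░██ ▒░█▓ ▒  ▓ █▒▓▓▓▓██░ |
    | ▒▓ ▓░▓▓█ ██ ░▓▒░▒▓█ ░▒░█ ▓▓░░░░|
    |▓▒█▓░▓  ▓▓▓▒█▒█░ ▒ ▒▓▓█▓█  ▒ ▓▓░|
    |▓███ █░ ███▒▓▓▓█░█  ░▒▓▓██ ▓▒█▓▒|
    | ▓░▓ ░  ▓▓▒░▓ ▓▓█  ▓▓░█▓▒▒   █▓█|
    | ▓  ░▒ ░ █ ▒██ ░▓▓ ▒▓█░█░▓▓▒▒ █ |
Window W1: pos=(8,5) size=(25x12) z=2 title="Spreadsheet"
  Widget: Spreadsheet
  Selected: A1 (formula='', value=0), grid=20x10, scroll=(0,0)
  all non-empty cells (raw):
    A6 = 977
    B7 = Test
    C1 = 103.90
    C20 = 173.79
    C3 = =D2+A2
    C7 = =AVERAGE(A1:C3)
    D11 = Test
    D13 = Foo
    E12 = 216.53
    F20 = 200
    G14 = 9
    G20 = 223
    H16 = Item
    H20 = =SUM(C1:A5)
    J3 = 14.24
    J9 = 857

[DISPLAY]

eet           ┃                    
──────────────┨                    
              ┃                    
      B       ┃                    
--------------┃                    
[0]       0  1┃                    
  0       0   ┃                    
  0       0   ┃                    
  0       0   ┃                    
  0       0   ┃                    
━━━━━━━━━━━━━━┛                    
                                   
                                   
                                   
                                   
                                   
                                   


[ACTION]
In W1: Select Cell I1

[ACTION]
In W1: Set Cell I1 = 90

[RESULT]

eet           ┃                    
──────────────┨                    
              ┃                    
      B       ┃                    
--------------┃                    
  0       0  1┃                    
  0       0   ┃                    
  0       0   ┃                    
  0       0   ┃                    
  0       0   ┃                    
━━━━━━━━━━━━━━┛                    
                                   
                                   
                                   
                                   
                                   
                                   


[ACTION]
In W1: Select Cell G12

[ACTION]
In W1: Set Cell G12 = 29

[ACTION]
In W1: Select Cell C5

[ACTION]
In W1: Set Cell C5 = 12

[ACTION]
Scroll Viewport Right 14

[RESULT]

 ┃                                 
─┨                                 
 ┃                                 
 ┃                                 
-┃                                 
1┃                                 
 ┃                                 
 ┃                                 
 ┃                                 
 ┃                                 
━┛                                 
                                   
                                   
                                   
                                   
                                   
                                   
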